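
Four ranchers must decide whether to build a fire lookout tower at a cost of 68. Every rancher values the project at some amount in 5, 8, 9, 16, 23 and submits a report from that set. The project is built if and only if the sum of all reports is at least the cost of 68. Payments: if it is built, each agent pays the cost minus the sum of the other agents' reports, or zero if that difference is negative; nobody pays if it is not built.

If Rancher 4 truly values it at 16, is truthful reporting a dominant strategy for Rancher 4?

Yes

Check each profile of the others' reports and compare truth against every alternative report.
Others report (23, 23, 23): truth gives 16, best alternative gives 16.
Others report (16, 23, 23): truth gives 10, best alternative gives 10.
Others report (23, 16, 23): truth gives 10, best alternative gives 10.
Others report (23, 23, 16): truth gives 10, best alternative gives 10.
Others report (9, 23, 23): truth gives 3, best alternative gives 3.
Others report (16, 16, 23): truth gives 3, best alternative gives 3.
(Remaining 119 profiles checked similarly; truth is weakly best in each.)
In every case the truthful report is at least as good as any alternative, so it is a dominant strategy.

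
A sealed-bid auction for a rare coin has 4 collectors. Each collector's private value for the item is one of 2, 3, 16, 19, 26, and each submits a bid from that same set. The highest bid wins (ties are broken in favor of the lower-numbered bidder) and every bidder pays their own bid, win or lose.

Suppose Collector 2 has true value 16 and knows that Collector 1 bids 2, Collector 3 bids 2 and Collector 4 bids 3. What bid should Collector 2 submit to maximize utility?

Bid 2: loses but pays 2, utility -2.
Bid 3: wins, pays 3, utility 16 - 3 = 13.
Bid 16: wins, pays 16, utility 16 - 16 = 0.
Bid 19: wins, pays 19, utility 16 - 19 = -3.
Bid 26: wins, pays 26, utility 16 - 26 = -10.
The best choice is 3 with utility 13.

3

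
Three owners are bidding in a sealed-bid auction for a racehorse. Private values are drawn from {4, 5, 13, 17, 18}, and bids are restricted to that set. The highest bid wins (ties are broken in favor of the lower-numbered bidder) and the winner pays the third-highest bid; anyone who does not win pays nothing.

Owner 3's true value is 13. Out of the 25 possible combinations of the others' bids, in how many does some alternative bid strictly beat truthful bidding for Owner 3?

Others bid (4, 13): truth gives 0; bid 17 gives 9 > 0. Violating.
Others bid (4, 17): truth gives 0; bid 18 gives 9 > 0. Violating.
Others bid (5, 13): truth gives 0; bid 17 gives 8 > 0. Violating.
Others bid (5, 17): truth gives 0; bid 18 gives 8 > 0. Violating.
Others bid (4, 4): truth gives 9; no alternative beats it.
Others bid (4, 5): truth gives 9; no alternative beats it.
(Checking all 25 profiles: 8 have a profitable deviation, 17 do not.)

8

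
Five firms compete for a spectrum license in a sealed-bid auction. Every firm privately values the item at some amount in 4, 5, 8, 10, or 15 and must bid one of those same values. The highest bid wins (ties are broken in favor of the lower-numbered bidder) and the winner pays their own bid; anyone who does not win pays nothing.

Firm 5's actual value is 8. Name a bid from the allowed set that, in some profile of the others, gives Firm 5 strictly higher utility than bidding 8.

5

Suppose Firm 1 bids 4, Firm 2 bids 4, Firm 3 bids 4 and Firm 4 bids 4.
Bid 8: wins, pays 8, utility 8 - 8 = 0.
Bid 5: wins, pays 5, utility 8 - 5 = 3.
So bidding 5 beats truth here (3 > 0).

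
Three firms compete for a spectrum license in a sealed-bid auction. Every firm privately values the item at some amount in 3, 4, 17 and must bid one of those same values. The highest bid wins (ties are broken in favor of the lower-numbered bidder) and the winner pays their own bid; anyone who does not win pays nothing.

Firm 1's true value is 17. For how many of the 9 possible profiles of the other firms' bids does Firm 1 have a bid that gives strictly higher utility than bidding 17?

4

Others bid (3, 3): truth gives 0; bid 3 gives 14 > 0. Violating.
Others bid (3, 4): truth gives 0; bid 4 gives 13 > 0. Violating.
Others bid (4, 3): truth gives 0; bid 4 gives 13 > 0. Violating.
Others bid (4, 4): truth gives 0; bid 4 gives 13 > 0. Violating.
Others bid (3, 17): truth gives 0; no alternative beats it.
Others bid (4, 17): truth gives 0; no alternative beats it.
(Checking all 9 profiles: 4 have a profitable deviation, 5 do not.)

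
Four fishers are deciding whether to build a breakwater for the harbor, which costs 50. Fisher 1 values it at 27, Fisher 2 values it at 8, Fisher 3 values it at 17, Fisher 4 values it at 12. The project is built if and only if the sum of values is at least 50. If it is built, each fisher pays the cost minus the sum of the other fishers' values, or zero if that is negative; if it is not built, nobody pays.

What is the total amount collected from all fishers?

Total value 64 ≥ cost 50, so it is built.
Fisher 1: others sum to 37; max(0, 50 - 37) = 13.
Fisher 2: others sum to 56; max(0, 50 - 56) = 0.
Fisher 3: others sum to 47; max(0, 50 - 47) = 3.
Fisher 4: others sum to 52; max(0, 50 - 52) = 0.
Total collected = 13 + 0 + 3 + 0 = 16.

16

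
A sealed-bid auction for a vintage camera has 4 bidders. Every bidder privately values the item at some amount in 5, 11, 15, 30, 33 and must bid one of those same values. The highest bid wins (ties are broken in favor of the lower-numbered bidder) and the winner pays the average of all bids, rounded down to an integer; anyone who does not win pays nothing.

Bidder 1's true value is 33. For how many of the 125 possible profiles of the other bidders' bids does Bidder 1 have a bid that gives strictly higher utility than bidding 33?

Others bid (5, 5, 5): truth gives 21; bid 5 gives 28 > 21. Violating.
Others bid (5, 5, 11): truth gives 20; bid 11 gives 25 > 20. Violating.
Others bid (5, 5, 15): truth gives 19; bid 15 gives 23 > 19. Violating.
Others bid (5, 5, 30): truth gives 15; bid 30 gives 16 > 15. Violating.
Others bid (5, 5, 33): truth gives 14; no alternative beats it.
Others bid (5, 11, 30): truth gives 14; no alternative beats it.
(Checking all 125 profiles: 51 have a profitable deviation, 74 do not.)

51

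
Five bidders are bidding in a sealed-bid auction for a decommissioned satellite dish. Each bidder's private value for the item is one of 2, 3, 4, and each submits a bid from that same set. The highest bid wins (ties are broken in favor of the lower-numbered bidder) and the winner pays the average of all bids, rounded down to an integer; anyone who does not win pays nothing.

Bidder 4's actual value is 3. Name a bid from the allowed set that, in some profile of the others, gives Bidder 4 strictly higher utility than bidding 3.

Suppose Bidder 1 bids 2, Bidder 2 bids 2, Bidder 3 bids 2 and Bidder 5 bids 4.
Bid 3: loses, pays 0, utility 0.
Bid 4: wins, pays 2, utility 3 - 2 = 1.
So bidding 4 beats truth here (1 > 0).

4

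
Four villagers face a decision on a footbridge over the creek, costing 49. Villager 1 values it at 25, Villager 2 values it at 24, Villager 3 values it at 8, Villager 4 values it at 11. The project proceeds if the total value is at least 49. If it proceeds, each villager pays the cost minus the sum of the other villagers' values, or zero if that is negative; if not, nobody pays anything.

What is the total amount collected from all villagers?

11

Total value 68 ≥ cost 49, so it is built.
Villager 1: others sum to 43; max(0, 49 - 43) = 6.
Villager 2: others sum to 44; max(0, 49 - 44) = 5.
Villager 3: others sum to 60; max(0, 49 - 60) = 0.
Villager 4: others sum to 57; max(0, 49 - 57) = 0.
Total collected = 6 + 5 + 0 + 0 = 11.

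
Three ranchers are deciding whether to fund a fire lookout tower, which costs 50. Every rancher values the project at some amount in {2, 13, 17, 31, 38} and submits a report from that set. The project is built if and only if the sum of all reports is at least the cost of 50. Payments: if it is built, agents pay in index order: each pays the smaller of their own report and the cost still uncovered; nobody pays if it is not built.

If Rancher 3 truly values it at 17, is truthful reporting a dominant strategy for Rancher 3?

Yes

Check each profile of the others' reports and compare truth against every alternative report.
Others report (13, 38): truth gives 17, best alternative gives 17.
Others report (17, 38): truth gives 17, best alternative gives 17.
Others report (31, 31): truth gives 17, best alternative gives 17.
Others report (31, 38): truth gives 17, best alternative gives 17.
Others report (38, 13): truth gives 17, best alternative gives 17.
Others report (38, 17): truth gives 17, best alternative gives 17.
(Remaining 19 profiles checked similarly; truth is weakly best in each.)
In every case the truthful report is at least as good as any alternative, so it is a dominant strategy.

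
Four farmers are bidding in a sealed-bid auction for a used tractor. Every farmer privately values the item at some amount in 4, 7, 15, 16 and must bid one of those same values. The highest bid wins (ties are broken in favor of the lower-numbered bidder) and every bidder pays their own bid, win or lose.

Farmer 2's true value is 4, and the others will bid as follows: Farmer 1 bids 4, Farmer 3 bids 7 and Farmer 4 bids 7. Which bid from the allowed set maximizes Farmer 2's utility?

Bid 4: loses but pays 4, utility -4.
Bid 7: wins, pays 7, utility 4 - 7 = -3.
Bid 15: wins, pays 15, utility 4 - 15 = -11.
Bid 16: wins, pays 16, utility 4 - 16 = -12.
The best choice is 7 with utility -3.

7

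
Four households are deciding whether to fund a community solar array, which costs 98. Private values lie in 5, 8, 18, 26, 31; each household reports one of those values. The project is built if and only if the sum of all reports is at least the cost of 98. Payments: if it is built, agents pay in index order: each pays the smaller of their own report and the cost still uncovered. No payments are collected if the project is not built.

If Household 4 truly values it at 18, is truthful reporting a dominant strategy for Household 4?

Check each profile of the others' reports and compare truth against every alternative report.
Others report (31, 31, 31): truth gives 13, best alternative gives 13.
Others report (26, 31, 31): truth gives 8, best alternative gives 8.
Others report (31, 26, 31): truth gives 8, best alternative gives 8.
Others report (31, 31, 26): truth gives 8, best alternative gives 8.
Others report (26, 26, 31): truth gives 3, best alternative gives 3.
Others report (26, 31, 26): truth gives 3, best alternative gives 3.
(Remaining 119 profiles checked similarly; truth is weakly best in each.)
In every case the truthful report is at least as good as any alternative, so it is a dominant strategy.

Yes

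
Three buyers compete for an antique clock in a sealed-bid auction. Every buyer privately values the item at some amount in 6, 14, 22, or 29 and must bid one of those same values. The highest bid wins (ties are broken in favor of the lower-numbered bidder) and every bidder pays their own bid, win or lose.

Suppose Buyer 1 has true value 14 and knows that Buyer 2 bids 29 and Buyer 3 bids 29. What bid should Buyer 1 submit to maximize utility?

Bid 6: loses but pays 6, utility -6.
Bid 14: loses but pays 14, utility -14.
Bid 22: loses but pays 22, utility -22.
Bid 29: wins, pays 29, utility 14 - 29 = -15.
The best choice is 6 with utility -6.

6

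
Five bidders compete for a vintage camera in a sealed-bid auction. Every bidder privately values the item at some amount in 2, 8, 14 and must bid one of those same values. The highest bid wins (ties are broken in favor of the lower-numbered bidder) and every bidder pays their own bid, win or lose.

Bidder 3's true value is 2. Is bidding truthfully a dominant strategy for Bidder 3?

Yes

Check each profile of the others' bids and compare truth against every alternative bid.
Others bid (2, 2, 2, 14): truth gives -2, best alternative gives -8.
Others bid (2, 2, 8, 14): truth gives -2, best alternative gives -8.
Others bid (2, 2, 14, 2): truth gives -2, best alternative gives -8.
Others bid (2, 2, 14, 8): truth gives -2, best alternative gives -8.
Others bid (2, 2, 14, 14): truth gives -2, best alternative gives -8.
Others bid (2, 8, 2, 2): truth gives -2, best alternative gives -8.
(Remaining 75 profiles checked similarly; truth is weakly best in each.)
In every case the truthful bid is at least as good as any alternative, so it is a dominant strategy.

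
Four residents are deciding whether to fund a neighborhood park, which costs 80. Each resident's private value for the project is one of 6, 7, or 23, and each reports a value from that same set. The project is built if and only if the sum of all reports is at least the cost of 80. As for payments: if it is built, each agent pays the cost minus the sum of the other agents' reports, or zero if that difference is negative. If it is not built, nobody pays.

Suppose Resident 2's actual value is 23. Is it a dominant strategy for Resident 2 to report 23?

Yes

Check each profile of the others' reports and compare truth against every alternative report.
Others report (23, 23, 23): truth gives 12, best alternative gives 0.
Others report (6, 6, 6): truth gives 0, best alternative gives 0.
Others report (6, 6, 7): truth gives 0, best alternative gives 0.
Others report (6, 6, 23): truth gives 0, best alternative gives 0.
Others report (6, 7, 6): truth gives 0, best alternative gives 0.
Others report (6, 7, 7): truth gives 0, best alternative gives 0.
(Remaining 21 profiles checked similarly; truth is weakly best in each.)
In every case the truthful report is at least as good as any alternative, so it is a dominant strategy.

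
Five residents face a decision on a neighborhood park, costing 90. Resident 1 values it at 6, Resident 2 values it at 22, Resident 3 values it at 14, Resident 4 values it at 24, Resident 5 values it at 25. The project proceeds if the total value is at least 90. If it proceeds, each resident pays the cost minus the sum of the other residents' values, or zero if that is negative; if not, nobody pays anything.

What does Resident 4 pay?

23

Total value 91 ≥ cost 90, so the project is built.
The other residents' values sum to 67.
Cost minus that sum is 90 - 67 = 23.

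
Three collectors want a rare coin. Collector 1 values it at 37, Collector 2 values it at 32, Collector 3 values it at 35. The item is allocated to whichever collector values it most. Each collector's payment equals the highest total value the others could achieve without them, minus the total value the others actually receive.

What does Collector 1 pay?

Collector 1 has the highest value and receives the item.
Without Collector 1, the item would go to the next-highest value, 35, so the others could achieve 35.
With Collector 1 present and winning, the others receive nothing, so their total is 0.
Payment = 35 - 0 = 35.

35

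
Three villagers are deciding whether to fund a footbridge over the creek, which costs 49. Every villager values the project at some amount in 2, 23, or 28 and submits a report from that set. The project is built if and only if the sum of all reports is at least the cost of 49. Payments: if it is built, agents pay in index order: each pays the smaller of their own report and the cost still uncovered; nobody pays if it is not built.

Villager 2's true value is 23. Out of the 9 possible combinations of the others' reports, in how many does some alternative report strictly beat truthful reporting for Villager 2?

3

Others report (23, 28): truth gives 0; report 2 gives 21 > 0. Violating.
Others report (28, 23): truth gives 2; report 2 gives 21 > 2. Violating.
Others report (28, 28): truth gives 2; report 2 gives 21 > 2. Violating.
Others report (2, 2): truth gives 0; no alternative beats it.
Others report (2, 23): truth gives 0; no alternative beats it.
(Checking all 9 profiles: 3 have a profitable deviation, 6 do not.)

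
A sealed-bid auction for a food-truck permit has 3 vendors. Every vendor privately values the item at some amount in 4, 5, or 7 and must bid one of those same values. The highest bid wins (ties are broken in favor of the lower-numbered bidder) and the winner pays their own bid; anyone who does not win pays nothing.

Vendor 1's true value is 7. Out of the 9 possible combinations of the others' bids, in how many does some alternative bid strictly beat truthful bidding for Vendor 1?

4

Others bid (4, 4): truth gives 0; bid 4 gives 3 > 0. Violating.
Others bid (4, 5): truth gives 0; bid 5 gives 2 > 0. Violating.
Others bid (5, 4): truth gives 0; bid 5 gives 2 > 0. Violating.
Others bid (5, 5): truth gives 0; bid 5 gives 2 > 0. Violating.
Others bid (4, 7): truth gives 0; no alternative beats it.
Others bid (5, 7): truth gives 0; no alternative beats it.
(Checking all 9 profiles: 4 have a profitable deviation, 5 do not.)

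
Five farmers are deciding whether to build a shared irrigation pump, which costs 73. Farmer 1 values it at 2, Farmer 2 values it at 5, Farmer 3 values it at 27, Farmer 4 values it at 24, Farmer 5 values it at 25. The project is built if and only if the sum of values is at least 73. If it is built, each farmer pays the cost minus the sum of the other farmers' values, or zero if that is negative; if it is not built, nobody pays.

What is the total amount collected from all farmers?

46

Total value 83 ≥ cost 73, so it is built.
Farmer 1: others sum to 81; max(0, 73 - 81) = 0.
Farmer 2: others sum to 78; max(0, 73 - 78) = 0.
Farmer 3: others sum to 56; max(0, 73 - 56) = 17.
Farmer 4: others sum to 59; max(0, 73 - 59) = 14.
Farmer 5: others sum to 58; max(0, 73 - 58) = 15.
Total collected = 0 + 0 + 17 + 14 + 15 = 46.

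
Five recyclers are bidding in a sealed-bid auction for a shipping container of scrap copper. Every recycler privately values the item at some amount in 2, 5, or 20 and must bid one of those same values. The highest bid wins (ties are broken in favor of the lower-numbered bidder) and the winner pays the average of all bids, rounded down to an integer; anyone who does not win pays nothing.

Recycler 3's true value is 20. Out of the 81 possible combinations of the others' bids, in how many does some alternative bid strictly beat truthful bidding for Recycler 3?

4

Others bid (2, 2, 2, 2): truth gives 15; bid 5 gives 18 > 15. Violating.
Others bid (2, 2, 2, 5): truth gives 14; bid 5 gives 17 > 14. Violating.
Others bid (2, 2, 5, 2): truth gives 14; bid 5 gives 17 > 14. Violating.
Others bid (2, 2, 5, 5): truth gives 14; bid 5 gives 17 > 14. Violating.
Others bid (2, 2, 2, 20): truth gives 11; no alternative beats it.
Others bid (2, 2, 5, 20): truth gives 11; no alternative beats it.
(Checking all 81 profiles: 4 have a profitable deviation, 77 do not.)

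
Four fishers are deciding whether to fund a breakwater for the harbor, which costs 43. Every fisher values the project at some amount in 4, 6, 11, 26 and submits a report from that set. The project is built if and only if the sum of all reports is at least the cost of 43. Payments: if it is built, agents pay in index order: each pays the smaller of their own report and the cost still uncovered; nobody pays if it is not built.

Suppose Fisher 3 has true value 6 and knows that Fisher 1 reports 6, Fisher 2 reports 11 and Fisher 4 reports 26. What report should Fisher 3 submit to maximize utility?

Report 4: project built, pays 4, utility 6 - 4 = 2.
Report 6: project built, pays 6, utility 6 - 6 = 0.
Report 11: project built, pays 11, utility 6 - 11 = -5.
Report 26: project built, pays 26, utility 6 - 26 = -20.
The best choice is 4 with utility 2.

4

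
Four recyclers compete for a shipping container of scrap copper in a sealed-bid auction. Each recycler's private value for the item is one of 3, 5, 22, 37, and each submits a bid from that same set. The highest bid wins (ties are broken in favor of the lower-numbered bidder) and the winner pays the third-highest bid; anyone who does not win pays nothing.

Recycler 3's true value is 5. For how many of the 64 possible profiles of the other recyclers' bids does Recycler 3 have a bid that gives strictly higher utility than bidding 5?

6

Others bid (3, 3, 22): truth gives 0; bid 22 gives 2 > 0. Violating.
Others bid (3, 3, 37): truth gives 0; bid 37 gives 2 > 0. Violating.
Others bid (3, 5, 3): truth gives 0; bid 22 gives 2 > 0. Violating.
Others bid (3, 22, 3): truth gives 0; bid 37 gives 2 > 0. Violating.
Others bid (3, 3, 3): truth gives 2; no alternative beats it.
Others bid (3, 3, 5): truth gives 2; no alternative beats it.
(Checking all 64 profiles: 6 have a profitable deviation, 58 do not.)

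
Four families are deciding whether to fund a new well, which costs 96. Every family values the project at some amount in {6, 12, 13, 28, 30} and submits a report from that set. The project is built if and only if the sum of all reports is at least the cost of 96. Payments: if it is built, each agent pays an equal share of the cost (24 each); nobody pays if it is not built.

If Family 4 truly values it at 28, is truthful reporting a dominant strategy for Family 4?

No

Consider the case where Family 1 reports 6, Family 2 reports 30 and Family 3 reports 30.
Truthful report 28: project not built, utility 0.
Report 30 instead: project built, pays 24, utility 28 - 24 = 4.
Since 4 > 0, reporting 30 is strictly better here, so truthful reporting is not dominant.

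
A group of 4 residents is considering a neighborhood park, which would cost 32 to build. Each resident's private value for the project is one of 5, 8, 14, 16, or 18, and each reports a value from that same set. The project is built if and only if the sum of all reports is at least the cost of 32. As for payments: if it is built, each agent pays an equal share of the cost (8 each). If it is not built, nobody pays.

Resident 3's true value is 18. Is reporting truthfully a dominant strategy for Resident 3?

Yes

Check each profile of the others' reports and compare truth against every alternative report.
Others report (5, 5, 5): truth gives 10, best alternative gives 0.
Others report (5, 5, 8): truth gives 10, best alternative gives 10.
Others report (5, 5, 14): truth gives 10, best alternative gives 10.
Others report (5, 5, 16): truth gives 10, best alternative gives 10.
Others report (5, 5, 18): truth gives 10, best alternative gives 10.
Others report (5, 8, 5): truth gives 10, best alternative gives 10.
(Remaining 119 profiles checked similarly; truth is weakly best in each.)
In every case the truthful report is at least as good as any alternative, so it is a dominant strategy.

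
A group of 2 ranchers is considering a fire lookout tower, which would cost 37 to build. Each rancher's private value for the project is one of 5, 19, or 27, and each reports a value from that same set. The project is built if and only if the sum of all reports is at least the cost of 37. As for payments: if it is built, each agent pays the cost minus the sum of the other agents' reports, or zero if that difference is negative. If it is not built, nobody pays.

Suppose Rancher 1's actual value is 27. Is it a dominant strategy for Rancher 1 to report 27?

Yes

Check each profile of the others' reports and compare truth against every alternative report.
Others report (27): truth gives 17, best alternative gives 17.
Others report (19): truth gives 9, best alternative gives 9.
Others report (5): truth gives 0, best alternative gives 0.
In every case the truthful report is at least as good as any alternative, so it is a dominant strategy.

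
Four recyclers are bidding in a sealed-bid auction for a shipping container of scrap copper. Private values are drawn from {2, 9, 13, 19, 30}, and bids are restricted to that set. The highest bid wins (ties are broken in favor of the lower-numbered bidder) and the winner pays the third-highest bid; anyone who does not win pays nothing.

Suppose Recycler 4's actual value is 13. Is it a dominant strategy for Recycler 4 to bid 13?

Consider the case where Recycler 1 bids 2, Recycler 2 bids 2 and Recycler 3 bids 13.
Truthful bid 13: loses, pays 0, utility 0.
Bid 19 instead: wins, pays 2, utility 13 - 2 = 11.
Since 11 > 0, bidding 19 is strictly better here, so truthful bidding is not dominant.

No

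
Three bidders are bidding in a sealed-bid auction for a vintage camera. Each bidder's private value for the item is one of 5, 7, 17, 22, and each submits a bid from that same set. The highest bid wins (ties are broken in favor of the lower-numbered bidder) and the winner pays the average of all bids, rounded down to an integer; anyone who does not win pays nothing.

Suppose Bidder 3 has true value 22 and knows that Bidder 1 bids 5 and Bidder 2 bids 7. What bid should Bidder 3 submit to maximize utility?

17

Bid 5: loses, pays 0, utility 0.
Bid 7: loses, pays 0, utility 0.
Bid 17: wins, pays 9, utility 22 - 9 = 13.
Bid 22: wins, pays 11, utility 22 - 11 = 11.
The best choice is 17 with utility 13.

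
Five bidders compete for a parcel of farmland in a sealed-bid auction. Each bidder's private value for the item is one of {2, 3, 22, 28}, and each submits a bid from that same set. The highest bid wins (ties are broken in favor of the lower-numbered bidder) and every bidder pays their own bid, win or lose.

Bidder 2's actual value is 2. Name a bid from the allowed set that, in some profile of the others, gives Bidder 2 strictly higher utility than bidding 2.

3

Suppose Bidder 1 bids 2, Bidder 3 bids 2, Bidder 4 bids 2 and Bidder 5 bids 2.
Bid 2: loses but pays 2, utility -2.
Bid 3: wins, pays 3, utility 2 - 3 = -1.
So bidding 3 beats truth here (-1 > -2).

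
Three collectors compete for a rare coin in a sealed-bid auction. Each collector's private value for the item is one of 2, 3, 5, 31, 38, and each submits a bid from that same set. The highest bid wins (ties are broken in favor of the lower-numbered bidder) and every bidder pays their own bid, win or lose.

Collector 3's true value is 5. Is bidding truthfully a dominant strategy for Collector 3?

Consider the case where Collector 1 bids 2 and Collector 2 bids 2.
Truthful bid 5: wins, pays 5, utility 5 - 5 = 0.
Bid 3 instead: wins, pays 3, utility 5 - 3 = 2.
Since 2 > 0, bidding 3 is strictly better here, so truthful bidding is not dominant.

No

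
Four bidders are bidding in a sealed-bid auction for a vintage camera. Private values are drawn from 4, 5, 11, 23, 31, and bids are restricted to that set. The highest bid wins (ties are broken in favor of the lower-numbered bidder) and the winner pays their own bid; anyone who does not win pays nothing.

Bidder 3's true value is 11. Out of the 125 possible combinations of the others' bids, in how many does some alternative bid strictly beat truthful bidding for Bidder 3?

Others bid (4, 4, 4): truth gives 0; bid 5 gives 6 > 0. Violating.
Others bid (4, 4, 5): truth gives 0; bid 5 gives 6 > 0. Violating.
Others bid (4, 4, 11): truth gives 0; no alternative beats it.
Others bid (4, 4, 23): truth gives 0; no alternative beats it.
(Checking all 125 profiles: 2 have a profitable deviation, 123 do not.)

2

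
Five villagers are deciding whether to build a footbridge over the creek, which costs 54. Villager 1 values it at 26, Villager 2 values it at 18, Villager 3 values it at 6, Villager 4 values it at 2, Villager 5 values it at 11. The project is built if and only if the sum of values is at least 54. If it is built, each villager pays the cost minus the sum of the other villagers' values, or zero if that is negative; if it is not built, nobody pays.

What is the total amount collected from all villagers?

Total value 63 ≥ cost 54, so it is built.
Villager 1: others sum to 37; max(0, 54 - 37) = 17.
Villager 2: others sum to 45; max(0, 54 - 45) = 9.
Villager 3: others sum to 57; max(0, 54 - 57) = 0.
Villager 4: others sum to 61; max(0, 54 - 61) = 0.
Villager 5: others sum to 52; max(0, 54 - 52) = 2.
Total collected = 17 + 9 + 0 + 0 + 2 = 28.

28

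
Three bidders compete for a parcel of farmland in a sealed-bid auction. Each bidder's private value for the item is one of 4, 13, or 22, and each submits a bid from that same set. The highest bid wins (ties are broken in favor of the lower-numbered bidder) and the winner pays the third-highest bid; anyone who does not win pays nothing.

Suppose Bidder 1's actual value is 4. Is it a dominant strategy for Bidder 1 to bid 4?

Yes

Check each profile of the others' bids and compare truth against every alternative bid.
Others bid (13, 13): truth gives 0, best alternative gives -9.
Others bid (4, 4): truth gives 0, best alternative gives 0.
Others bid (4, 13): truth gives 0, best alternative gives 0.
Others bid (4, 22): truth gives 0, best alternative gives 0.
Others bid (13, 4): truth gives 0, best alternative gives 0.
Others bid (13, 22): truth gives 0, best alternative gives 0.
(Remaining 3 profiles checked similarly; truth is weakly best in each.)
In every case the truthful bid is at least as good as any alternative, so it is a dominant strategy.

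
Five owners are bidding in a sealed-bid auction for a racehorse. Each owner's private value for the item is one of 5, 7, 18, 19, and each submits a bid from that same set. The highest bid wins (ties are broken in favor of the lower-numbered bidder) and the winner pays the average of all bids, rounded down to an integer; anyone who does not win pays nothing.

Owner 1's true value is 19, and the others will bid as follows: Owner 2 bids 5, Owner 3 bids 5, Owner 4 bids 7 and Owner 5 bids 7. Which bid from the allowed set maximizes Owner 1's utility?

Bid 5: loses, pays 0, utility 0.
Bid 7: wins, pays 6, utility 19 - 6 = 13.
Bid 18: wins, pays 8, utility 19 - 8 = 11.
Bid 19: wins, pays 8, utility 19 - 8 = 11.
The best choice is 7 with utility 13.

7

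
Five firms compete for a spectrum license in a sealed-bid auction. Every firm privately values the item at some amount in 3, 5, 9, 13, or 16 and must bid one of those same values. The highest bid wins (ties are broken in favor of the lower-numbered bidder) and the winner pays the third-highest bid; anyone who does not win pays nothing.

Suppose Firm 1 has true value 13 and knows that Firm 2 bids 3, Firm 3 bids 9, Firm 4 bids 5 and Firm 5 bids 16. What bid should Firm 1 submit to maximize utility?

16

Bid 3: loses, pays 0, utility 0.
Bid 5: loses, pays 0, utility 0.
Bid 9: loses, pays 0, utility 0.
Bid 13: loses, pays 0, utility 0.
Bid 16: wins, pays 9, utility 13 - 9 = 4.
The best choice is 16 with utility 4.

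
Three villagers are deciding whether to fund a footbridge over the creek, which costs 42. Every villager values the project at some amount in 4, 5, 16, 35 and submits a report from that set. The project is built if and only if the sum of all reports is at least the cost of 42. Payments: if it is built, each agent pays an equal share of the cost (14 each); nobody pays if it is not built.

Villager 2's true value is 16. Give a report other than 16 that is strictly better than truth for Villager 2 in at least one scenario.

35

Suppose Villager 1 reports 4 and Villager 3 reports 4.
Report 16: project not built, utility 0.
Report 35: project built, pays 14, utility 16 - 14 = 2.
So reporting 35 beats truth here (2 > 0).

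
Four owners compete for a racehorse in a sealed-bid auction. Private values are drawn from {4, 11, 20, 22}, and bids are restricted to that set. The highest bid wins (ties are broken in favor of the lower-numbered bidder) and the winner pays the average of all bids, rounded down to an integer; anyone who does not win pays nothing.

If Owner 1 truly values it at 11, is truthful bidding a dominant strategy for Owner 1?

Consider the case where Owner 2 bids 4, Owner 3 bids 4 and Owner 4 bids 4.
Truthful bid 11: wins, pays 5, utility 11 - 5 = 6.
Bid 4 instead: wins, pays 4, utility 11 - 4 = 7.
Since 7 > 6, bidding 4 is strictly better here, so truthful bidding is not dominant.

No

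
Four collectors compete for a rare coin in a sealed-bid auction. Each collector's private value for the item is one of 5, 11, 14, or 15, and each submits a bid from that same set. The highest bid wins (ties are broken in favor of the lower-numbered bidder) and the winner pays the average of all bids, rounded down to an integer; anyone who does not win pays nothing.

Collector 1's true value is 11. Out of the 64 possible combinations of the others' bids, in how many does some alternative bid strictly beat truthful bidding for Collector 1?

7

Others bid (5, 5, 5): truth gives 5; bid 5 gives 6 > 5. Violating.
Others bid (5, 5, 14): truth gives 0; bid 14 gives 2 > 0. Violating.
Others bid (5, 5, 15): truth gives 0; bid 15 gives 1 > 0. Violating.
Others bid (5, 14, 5): truth gives 0; bid 14 gives 2 > 0. Violating.
Others bid (5, 5, 11): truth gives 3; no alternative beats it.
Others bid (5, 11, 5): truth gives 3; no alternative beats it.
(Checking all 64 profiles: 7 have a profitable deviation, 57 do not.)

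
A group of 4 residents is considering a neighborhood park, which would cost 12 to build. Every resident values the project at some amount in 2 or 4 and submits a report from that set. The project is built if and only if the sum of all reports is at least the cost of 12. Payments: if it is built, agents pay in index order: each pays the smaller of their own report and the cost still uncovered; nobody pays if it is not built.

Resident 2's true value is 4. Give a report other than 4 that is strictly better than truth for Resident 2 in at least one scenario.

Suppose Resident 1 reports 2, Resident 3 reports 4 and Resident 4 reports 4.
Report 4: project built, pays 4, utility 4 - 4 = 0.
Report 2: project built, pays 2, utility 4 - 2 = 2.
So reporting 2 beats truth here (2 > 0).

2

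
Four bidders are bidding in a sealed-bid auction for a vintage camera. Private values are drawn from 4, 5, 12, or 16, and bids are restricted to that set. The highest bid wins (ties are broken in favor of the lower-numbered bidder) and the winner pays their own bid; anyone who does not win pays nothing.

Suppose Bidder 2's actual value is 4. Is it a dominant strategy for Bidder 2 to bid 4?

Yes

Check each profile of the others' bids and compare truth against every alternative bid.
Others bid (4, 4, 4): truth gives 0, best alternative gives -1.
Others bid (4, 4, 5): truth gives 0, best alternative gives -1.
Others bid (4, 5, 4): truth gives 0, best alternative gives -1.
Others bid (4, 5, 5): truth gives 0, best alternative gives -1.
Others bid (4, 4, 12): truth gives 0, best alternative gives 0.
Others bid (4, 4, 16): truth gives 0, best alternative gives 0.
(Remaining 58 profiles checked similarly; truth is weakly best in each.)
In every case the truthful bid is at least as good as any alternative, so it is a dominant strategy.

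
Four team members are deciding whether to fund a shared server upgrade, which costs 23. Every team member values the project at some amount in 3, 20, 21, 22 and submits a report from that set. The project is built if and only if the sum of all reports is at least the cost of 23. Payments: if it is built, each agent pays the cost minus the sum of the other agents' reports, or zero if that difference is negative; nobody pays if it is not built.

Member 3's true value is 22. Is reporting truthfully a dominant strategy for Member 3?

Check each profile of the others' reports and compare truth against every alternative report.
Others report (3, 3, 20): truth gives 22, best alternative gives 22.
Others report (3, 3, 21): truth gives 22, best alternative gives 22.
Others report (3, 3, 22): truth gives 22, best alternative gives 22.
Others report (3, 20, 3): truth gives 22, best alternative gives 22.
Others report (3, 20, 20): truth gives 22, best alternative gives 22.
Others report (3, 20, 21): truth gives 22, best alternative gives 22.
(Remaining 58 profiles checked similarly; truth is weakly best in each.)
In every case the truthful report is at least as good as any alternative, so it is a dominant strategy.

Yes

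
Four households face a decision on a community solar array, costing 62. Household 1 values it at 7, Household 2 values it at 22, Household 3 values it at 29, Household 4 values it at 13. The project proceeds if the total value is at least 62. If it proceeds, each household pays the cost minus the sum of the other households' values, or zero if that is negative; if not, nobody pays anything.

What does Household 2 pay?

Total value 71 ≥ cost 62, so the project is built.
The other households' values sum to 49.
Cost minus that sum is 62 - 49 = 13.

13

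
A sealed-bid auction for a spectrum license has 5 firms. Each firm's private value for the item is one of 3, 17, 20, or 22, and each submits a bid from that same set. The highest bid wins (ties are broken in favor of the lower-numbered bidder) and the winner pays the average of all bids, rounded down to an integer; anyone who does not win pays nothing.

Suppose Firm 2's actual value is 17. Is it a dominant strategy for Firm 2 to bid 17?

Consider the case where Firm 1 bids 3, Firm 3 bids 3, Firm 4 bids 3 and Firm 5 bids 20.
Truthful bid 17: loses, pays 0, utility 0.
Bid 20 instead: wins, pays 9, utility 17 - 9 = 8.
Since 8 > 0, bidding 20 is strictly better here, so truthful bidding is not dominant.

No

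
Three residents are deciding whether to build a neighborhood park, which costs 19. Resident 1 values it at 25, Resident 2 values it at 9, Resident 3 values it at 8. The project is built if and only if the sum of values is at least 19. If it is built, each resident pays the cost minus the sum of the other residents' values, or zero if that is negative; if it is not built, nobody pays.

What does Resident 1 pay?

Total value 42 ≥ cost 19, so the project is built.
The other residents' values sum to 17.
Cost minus that sum is 19 - 17 = 2.

2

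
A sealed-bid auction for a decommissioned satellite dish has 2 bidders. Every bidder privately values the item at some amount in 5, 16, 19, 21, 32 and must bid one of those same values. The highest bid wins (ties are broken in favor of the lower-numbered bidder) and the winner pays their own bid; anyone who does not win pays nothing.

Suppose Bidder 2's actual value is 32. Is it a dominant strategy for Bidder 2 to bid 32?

Consider the case where Bidder 1 bids 5.
Truthful bid 32: wins, pays 32, utility 32 - 32 = 0.
Bid 16 instead: wins, pays 16, utility 32 - 16 = 16.
Since 16 > 0, bidding 16 is strictly better here, so truthful bidding is not dominant.

No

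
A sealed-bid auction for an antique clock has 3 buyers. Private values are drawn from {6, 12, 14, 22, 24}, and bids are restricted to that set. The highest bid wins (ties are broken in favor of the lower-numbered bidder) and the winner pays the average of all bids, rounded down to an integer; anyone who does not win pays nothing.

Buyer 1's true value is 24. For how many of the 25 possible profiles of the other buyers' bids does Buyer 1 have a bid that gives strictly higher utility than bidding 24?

Others bid (6, 6): truth gives 12; bid 6 gives 18 > 12. Violating.
Others bid (6, 12): truth gives 10; bid 12 gives 14 > 10. Violating.
Others bid (6, 14): truth gives 10; bid 14 gives 13 > 10. Violating.
Others bid (6, 22): truth gives 7; bid 22 gives 8 > 7. Violating.
Others bid (6, 24): truth gives 6; no alternative beats it.
Others bid (12, 24): truth gives 4; no alternative beats it.
(Checking all 25 profiles: 15 have a profitable deviation, 10 do not.)

15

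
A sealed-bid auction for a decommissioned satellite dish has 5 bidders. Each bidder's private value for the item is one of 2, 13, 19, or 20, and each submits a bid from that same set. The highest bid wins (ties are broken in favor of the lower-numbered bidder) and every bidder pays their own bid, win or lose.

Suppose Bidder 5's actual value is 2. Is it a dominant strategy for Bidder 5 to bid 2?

Check each profile of the others' bids and compare truth against every alternative bid.
Others bid (2, 2, 2, 13): truth gives -2, best alternative gives -13.
Others bid (2, 2, 2, 19): truth gives -2, best alternative gives -13.
Others bid (2, 2, 2, 20): truth gives -2, best alternative gives -13.
Others bid (2, 2, 13, 2): truth gives -2, best alternative gives -13.
Others bid (2, 2, 13, 13): truth gives -2, best alternative gives -13.
Others bid (2, 2, 13, 19): truth gives -2, best alternative gives -13.
(Remaining 250 profiles checked similarly; truth is weakly best in each.)
In every case the truthful bid is at least as good as any alternative, so it is a dominant strategy.

Yes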